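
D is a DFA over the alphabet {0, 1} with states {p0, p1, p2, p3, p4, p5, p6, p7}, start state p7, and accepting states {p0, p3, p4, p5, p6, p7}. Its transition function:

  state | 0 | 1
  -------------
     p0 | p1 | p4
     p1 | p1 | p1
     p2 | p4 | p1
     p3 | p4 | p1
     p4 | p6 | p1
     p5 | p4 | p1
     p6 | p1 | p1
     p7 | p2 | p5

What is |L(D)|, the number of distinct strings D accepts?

6

The useful subgraph on states {p2, p4, p5, p6, p7} is acyclic, so L(D) is finite; the longest accepting path visits 4 useful states, giving maximum string length 3.
Counting accepting paths from p7 by length: 1 of length 0, 1 of length 1, 2 of length 2, 2 of length 3. Total 6.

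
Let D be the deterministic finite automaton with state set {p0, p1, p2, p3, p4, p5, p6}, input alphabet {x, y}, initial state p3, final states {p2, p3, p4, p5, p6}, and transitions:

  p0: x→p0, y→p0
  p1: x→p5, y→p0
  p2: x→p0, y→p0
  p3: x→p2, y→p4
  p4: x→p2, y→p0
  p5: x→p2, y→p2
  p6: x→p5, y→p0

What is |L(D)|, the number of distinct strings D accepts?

4

The useful subgraph on states {p2, p3, p4} is acyclic, so L(D) is finite; the longest accepting path visits 3 useful states, giving maximum string length 2.
Counting accepting paths from p3 by length: 1 of length 0, 2 of length 1, 1 of length 2. Total 4.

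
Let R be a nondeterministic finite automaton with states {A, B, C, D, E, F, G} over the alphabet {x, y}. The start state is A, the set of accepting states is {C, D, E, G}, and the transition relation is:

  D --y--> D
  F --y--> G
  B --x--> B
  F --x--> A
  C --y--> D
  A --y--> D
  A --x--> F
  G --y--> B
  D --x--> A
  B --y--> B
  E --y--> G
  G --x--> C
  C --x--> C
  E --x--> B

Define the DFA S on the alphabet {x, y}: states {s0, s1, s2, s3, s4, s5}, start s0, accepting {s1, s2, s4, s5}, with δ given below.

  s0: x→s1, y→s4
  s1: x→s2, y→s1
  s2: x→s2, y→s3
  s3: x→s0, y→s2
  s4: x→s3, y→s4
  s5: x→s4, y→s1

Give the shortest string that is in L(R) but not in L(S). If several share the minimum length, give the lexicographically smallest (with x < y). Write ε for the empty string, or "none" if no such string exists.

The string xxy is accepted by R but not by S.
No shorter string lies in the difference, and xxy is the lexicographically first length-3 string in L(R) \ L(S).

xxy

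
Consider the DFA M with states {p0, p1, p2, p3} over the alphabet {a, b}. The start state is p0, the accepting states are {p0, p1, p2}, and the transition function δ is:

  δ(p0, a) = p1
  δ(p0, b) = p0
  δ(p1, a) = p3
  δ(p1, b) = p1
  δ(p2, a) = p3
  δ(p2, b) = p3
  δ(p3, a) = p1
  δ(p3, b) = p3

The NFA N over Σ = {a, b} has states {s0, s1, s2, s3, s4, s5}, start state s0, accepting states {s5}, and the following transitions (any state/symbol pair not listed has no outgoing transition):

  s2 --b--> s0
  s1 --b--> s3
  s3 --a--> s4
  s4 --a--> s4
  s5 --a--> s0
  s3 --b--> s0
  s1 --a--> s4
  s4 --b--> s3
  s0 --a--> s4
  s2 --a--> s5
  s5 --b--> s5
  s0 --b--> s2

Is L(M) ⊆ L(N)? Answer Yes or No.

The empty string ε is in L(M) but not in L(N).
So L(M) ⊄ L(N).

No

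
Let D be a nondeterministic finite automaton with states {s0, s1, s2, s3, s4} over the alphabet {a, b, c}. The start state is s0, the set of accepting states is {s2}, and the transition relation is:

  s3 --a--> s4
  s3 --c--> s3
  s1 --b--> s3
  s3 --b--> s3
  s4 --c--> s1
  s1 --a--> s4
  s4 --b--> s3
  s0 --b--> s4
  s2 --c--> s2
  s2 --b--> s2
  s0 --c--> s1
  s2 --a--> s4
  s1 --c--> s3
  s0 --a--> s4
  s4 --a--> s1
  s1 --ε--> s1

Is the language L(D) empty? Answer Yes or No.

The states reachable from the start state are {s0, s1, s3, s4}.
None of the accepting states {s2} is reachable, so no string is accepted and L(D) = ∅.

Yes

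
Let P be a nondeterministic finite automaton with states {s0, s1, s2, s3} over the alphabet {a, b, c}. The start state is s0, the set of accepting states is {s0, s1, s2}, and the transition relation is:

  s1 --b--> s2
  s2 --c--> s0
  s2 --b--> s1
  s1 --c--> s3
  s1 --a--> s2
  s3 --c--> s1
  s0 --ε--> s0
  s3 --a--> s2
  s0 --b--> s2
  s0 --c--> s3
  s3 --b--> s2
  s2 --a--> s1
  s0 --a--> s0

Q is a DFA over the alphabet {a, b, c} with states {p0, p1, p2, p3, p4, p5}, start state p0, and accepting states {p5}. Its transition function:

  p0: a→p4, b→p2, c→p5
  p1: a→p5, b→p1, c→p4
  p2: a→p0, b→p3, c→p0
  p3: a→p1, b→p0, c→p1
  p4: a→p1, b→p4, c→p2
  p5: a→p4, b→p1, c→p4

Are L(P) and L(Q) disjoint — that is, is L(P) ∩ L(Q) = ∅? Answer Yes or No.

The string aaa is accepted by both P and Q.
Hence L(P) ∩ L(Q) ≠ ∅.

No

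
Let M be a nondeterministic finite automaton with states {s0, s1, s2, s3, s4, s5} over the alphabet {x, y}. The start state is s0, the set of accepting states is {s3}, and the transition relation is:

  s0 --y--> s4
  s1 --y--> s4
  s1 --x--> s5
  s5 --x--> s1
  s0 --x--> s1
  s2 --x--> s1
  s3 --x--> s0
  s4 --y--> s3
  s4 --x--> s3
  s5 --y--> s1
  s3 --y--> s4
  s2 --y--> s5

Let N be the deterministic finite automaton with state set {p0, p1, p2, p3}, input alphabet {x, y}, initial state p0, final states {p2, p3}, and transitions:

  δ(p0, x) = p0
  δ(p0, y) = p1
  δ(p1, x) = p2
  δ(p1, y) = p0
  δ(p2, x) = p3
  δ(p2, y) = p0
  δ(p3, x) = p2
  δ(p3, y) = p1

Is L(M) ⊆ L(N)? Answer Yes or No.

No

The string yy is in L(M) but not in L(N).
So L(M) ⊄ L(N).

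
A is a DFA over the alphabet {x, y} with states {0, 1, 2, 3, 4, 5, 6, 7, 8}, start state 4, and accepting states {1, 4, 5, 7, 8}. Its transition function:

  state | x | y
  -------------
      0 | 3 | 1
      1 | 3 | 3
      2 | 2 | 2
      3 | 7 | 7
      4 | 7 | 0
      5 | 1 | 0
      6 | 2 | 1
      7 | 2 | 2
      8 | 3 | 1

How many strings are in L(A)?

The useful subgraph on states {0, 1, 3, 4, 7} is acyclic, so L(A) is finite; the longest accepting path visits 5 useful states, giving maximum string length 4.
Counting accepting paths from 4 by length: 1 of length 0, 1 of length 1, 1 of length 2, 2 of length 3, 4 of length 4. Total 9.

9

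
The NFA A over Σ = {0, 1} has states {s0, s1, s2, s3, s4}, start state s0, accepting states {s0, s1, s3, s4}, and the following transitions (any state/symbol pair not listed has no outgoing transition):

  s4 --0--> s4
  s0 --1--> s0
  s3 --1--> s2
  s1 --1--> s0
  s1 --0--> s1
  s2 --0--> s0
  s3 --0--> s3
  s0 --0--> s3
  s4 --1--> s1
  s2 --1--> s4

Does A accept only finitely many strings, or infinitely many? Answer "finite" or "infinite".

State s0 is reachable from the start and can reach an accepting state, and it lies on the cycle s0 → s0.
Traversing that cycle any number of times yields accepted strings of unbounded length, so the language is infinite.

infinite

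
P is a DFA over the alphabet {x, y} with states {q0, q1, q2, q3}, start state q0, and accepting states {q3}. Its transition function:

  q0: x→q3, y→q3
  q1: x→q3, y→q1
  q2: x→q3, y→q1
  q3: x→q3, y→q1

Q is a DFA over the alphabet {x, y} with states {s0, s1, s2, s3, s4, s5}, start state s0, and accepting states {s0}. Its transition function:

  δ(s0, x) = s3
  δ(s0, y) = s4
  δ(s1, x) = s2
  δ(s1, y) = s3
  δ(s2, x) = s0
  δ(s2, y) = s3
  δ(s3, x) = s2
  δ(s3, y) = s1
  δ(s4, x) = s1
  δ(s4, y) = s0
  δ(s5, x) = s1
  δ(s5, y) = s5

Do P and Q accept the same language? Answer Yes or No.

The string x is accepted by P but rejected by Q.
So L(P) ≠ L(Q).

No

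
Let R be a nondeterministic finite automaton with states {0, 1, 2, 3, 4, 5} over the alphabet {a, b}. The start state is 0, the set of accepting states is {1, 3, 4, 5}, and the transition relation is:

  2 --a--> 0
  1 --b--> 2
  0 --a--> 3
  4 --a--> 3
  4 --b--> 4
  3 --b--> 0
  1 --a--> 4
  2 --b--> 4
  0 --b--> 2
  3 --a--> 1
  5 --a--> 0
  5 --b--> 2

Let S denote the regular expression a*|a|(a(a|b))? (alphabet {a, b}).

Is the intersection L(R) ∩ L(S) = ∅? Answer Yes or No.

The string a is accepted by both R and S.
Hence L(R) ∩ L(S) ≠ ∅.

No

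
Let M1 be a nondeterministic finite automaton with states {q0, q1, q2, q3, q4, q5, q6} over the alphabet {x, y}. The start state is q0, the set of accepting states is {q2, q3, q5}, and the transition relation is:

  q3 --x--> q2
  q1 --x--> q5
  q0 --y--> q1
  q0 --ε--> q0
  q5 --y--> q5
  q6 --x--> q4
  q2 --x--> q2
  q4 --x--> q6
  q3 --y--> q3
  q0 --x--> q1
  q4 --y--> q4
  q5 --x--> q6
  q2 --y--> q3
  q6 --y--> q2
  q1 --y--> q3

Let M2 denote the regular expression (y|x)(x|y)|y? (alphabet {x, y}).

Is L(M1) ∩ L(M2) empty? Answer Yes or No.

The string xx is accepted by both M1 and M2.
Hence L(M1) ∩ L(M2) ≠ ∅.

No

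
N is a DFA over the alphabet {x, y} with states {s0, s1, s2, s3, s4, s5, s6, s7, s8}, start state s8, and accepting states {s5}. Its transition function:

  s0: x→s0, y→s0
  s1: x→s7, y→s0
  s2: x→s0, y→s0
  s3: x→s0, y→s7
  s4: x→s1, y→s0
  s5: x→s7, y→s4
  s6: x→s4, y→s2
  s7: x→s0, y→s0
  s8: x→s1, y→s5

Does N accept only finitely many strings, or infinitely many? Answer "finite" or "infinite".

finite

The useful states (reachable from s8 and able to reach an accepting state) are {s5, s8}.
Restricted to these states the transition graph has no cycle, so every accepting path has bounded length and L is finite.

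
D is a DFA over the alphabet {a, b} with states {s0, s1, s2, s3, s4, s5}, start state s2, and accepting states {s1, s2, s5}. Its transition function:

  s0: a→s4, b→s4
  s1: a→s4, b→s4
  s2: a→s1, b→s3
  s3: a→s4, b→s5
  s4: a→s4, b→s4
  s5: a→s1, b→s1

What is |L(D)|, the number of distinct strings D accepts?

5

The useful subgraph on states {s1, s2, s3, s5} is acyclic, so L(D) is finite; the longest accepting path visits 4 useful states, giving maximum string length 3.
Counting accepting paths from s2 by length: 1 of length 0, 1 of length 1, 1 of length 2, 2 of length 3. Total 5.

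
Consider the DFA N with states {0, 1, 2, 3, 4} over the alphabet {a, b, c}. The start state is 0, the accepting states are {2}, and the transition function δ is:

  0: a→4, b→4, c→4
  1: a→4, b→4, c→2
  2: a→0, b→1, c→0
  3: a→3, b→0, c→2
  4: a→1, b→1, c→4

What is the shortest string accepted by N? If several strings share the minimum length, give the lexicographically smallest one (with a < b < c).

aac

A breadth-first search from 0 reaches an accepting state first via the path 0 → 4 → 1 → 2 on input aac.
No string of length < 3 is accepted (BFS exhausts all shorter strings without reaching an accepting state), and aac is the lexicographically least accepting string of length 3.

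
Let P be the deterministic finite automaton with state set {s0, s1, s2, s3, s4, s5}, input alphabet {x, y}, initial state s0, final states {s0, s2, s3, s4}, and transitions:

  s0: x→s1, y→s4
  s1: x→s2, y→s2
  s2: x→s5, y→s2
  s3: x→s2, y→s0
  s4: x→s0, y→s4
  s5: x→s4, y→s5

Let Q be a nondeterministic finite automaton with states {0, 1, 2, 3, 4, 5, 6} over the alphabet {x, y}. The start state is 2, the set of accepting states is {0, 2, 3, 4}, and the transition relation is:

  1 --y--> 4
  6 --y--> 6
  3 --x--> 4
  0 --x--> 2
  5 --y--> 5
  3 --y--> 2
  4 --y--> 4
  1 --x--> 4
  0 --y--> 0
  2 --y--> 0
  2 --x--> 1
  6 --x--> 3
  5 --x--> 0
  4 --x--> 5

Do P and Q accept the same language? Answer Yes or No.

Exploring the product automaton P × Q from the start pair (s0, 2), following both machines on each input symbol, reaches 5 state pairs: (s0, 2), (s1, 1), (s4, 0), (s2, 4), (s5, 5).
P accepts in {s0, s2, s3, s4} and Q accepts in {0, 2, 3, 4}. In every reachable pair the two components are either both accepting — (s0, 2), (s4, 0), (s2, 4) — or both non-accepting, so no string is accepted by exactly one of the machines: L(P) \ L(Q) and L(Q) \ L(P) are both empty.
Hence every string is accepted by P iff it is accepted by Q, and the two languages coincide.

Yes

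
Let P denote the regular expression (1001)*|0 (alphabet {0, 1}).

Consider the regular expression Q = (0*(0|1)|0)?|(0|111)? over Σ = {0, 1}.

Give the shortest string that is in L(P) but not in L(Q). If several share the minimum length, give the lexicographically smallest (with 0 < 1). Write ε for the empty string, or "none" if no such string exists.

The string 1001 is accepted by P but not by Q.
No shorter string lies in the difference, and 1001 is the lexicographically first length-4 string in L(P) \ L(Q).

1001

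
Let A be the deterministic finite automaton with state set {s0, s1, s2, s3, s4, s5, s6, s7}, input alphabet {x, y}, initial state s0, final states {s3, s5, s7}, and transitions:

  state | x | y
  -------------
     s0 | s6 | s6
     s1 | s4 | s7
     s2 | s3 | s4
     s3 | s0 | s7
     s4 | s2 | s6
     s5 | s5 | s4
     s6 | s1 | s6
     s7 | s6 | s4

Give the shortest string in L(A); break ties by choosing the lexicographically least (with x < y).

xxy

A breadth-first search from s0 reaches an accepting state first via the path s0 → s6 → s1 → s7 on input xxy.
No string of length < 3 is accepted (BFS exhausts all shorter strings without reaching an accepting state), and xxy is the lexicographically least accepting string of length 3.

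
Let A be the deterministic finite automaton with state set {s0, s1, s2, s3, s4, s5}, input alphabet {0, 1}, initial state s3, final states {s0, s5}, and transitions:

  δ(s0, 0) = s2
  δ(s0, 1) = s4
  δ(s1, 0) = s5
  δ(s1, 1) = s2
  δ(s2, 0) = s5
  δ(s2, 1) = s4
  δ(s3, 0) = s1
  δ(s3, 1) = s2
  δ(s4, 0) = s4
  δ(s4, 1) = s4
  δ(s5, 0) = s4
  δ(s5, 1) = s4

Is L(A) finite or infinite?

finite

The useful states (reachable from s3 and able to reach an accepting state) are {s1, s2, s3, s5}.
Restricted to these states the transition graph has no cycle, so every accepting path has bounded length and L is finite.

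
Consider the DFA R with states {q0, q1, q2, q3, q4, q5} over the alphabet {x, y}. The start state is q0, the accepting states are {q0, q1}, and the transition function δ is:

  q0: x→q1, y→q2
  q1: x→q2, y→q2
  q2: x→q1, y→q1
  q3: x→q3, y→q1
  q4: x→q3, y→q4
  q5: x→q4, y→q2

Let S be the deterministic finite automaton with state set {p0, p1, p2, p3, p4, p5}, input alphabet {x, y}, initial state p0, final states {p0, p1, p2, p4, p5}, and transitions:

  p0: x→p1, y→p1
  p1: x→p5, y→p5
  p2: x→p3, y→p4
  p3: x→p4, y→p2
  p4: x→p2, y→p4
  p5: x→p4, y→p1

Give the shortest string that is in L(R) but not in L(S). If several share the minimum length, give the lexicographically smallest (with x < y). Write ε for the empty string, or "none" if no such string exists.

The string xxxxx is accepted by R but not by S.
No shorter string lies in the difference, and xxxxx is the lexicographically first length-5 string in L(R) \ L(S).

xxxxx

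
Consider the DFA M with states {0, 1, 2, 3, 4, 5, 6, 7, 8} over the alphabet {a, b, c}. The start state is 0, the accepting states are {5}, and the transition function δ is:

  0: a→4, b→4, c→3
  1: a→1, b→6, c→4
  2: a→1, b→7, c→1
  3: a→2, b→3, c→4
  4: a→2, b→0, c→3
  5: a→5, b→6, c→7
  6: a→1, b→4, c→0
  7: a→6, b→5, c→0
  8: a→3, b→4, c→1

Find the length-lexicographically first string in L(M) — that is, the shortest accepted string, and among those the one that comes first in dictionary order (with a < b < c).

aabb

A breadth-first search from 0 reaches an accepting state first via the path 0 → 4 → 2 → 7 → 5 on input aabb.
No string of length < 4 is accepted (BFS exhausts all shorter strings without reaching an accepting state), and aabb is the lexicographically least accepting string of length 4.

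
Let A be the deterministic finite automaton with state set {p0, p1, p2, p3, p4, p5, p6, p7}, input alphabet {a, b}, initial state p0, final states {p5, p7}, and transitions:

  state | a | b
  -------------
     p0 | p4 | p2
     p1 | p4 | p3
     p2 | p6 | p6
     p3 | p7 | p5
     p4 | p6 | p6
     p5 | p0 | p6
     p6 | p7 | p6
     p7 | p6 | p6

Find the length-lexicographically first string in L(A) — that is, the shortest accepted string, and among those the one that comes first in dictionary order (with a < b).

aaa

A breadth-first search from p0 reaches an accepting state first via the path p0 → p4 → p6 → p7 on input aaa.
No string of length < 3 is accepted (BFS exhausts all shorter strings without reaching an accepting state), and aaa is the lexicographically least accepting string of length 3.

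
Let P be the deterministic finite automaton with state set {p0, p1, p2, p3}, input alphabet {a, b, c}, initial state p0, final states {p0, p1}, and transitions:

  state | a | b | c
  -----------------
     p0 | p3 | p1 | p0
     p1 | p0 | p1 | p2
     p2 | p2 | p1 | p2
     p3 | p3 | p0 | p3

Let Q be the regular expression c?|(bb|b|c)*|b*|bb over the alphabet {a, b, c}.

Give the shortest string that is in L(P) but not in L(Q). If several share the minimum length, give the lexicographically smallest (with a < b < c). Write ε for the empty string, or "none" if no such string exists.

The string ab is accepted by P but not by Q.
No shorter string lies in the difference, and ab is the lexicographically first length-2 string in L(P) \ L(Q).

ab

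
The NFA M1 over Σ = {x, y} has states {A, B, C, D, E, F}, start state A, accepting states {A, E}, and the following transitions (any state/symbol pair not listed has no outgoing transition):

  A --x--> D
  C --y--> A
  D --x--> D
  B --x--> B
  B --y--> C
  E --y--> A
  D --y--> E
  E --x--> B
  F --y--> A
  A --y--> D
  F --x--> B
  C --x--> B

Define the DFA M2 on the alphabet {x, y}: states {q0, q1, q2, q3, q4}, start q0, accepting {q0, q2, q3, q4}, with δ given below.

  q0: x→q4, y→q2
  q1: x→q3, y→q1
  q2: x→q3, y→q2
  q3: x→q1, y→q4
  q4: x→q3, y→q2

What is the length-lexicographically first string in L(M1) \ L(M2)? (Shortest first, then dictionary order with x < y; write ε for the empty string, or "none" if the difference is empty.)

xxxy

The string xxxy is accepted by M1 but not by M2.
No shorter string lies in the difference, and xxxy is the lexicographically first length-4 string in L(M1) \ L(M2).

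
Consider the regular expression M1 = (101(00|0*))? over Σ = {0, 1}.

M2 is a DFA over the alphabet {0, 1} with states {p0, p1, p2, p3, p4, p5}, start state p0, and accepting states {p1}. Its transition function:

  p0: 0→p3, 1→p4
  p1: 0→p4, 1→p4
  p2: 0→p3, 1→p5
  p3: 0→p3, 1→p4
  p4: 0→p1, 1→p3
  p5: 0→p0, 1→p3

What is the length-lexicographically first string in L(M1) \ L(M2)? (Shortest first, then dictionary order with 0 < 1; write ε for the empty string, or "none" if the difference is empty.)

The empty string ε is accepted by M1 but not by M2.
Since ε is the unique shortest string, it is the required witness.

ε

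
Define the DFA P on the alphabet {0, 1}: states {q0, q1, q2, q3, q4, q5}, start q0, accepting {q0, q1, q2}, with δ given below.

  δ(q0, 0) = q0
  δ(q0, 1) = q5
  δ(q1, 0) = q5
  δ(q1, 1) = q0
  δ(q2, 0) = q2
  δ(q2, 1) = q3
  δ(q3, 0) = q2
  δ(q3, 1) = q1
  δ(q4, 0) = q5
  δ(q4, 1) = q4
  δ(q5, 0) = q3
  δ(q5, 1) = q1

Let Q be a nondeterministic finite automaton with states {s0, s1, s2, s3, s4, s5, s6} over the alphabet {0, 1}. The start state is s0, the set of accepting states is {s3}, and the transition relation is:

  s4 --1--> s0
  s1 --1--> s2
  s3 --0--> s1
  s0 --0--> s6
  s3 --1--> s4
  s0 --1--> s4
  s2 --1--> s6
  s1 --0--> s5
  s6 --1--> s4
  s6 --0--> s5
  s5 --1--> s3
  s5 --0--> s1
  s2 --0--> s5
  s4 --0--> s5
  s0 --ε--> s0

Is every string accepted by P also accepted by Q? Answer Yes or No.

The empty string ε is in L(P) but not in L(Q).
So L(P) ⊄ L(Q).

No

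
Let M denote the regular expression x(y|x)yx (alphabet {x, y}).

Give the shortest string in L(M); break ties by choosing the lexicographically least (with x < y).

By inspection of the expression, no string of length less than 4 matches, and xxyx is the lexicographically first match of length 4.

xxyx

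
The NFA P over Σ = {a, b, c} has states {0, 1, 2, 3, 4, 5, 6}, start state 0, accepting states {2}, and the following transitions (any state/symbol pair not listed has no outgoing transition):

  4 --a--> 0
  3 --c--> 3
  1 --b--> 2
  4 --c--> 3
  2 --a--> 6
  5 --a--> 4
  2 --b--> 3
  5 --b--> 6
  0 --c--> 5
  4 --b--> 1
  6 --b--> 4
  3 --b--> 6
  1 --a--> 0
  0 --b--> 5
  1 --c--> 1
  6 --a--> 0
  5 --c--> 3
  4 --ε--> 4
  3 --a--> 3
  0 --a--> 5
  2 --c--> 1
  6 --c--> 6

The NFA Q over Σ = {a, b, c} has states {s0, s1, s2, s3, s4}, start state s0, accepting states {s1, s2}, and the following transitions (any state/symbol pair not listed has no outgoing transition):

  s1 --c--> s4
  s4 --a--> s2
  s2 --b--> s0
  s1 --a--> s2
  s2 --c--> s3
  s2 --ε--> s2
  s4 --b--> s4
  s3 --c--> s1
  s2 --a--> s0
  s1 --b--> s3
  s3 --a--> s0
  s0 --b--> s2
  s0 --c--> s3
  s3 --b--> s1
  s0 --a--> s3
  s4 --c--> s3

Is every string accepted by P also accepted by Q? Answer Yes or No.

The string aabb is in L(P) but not in L(Q).
So L(P) ⊄ L(Q).

No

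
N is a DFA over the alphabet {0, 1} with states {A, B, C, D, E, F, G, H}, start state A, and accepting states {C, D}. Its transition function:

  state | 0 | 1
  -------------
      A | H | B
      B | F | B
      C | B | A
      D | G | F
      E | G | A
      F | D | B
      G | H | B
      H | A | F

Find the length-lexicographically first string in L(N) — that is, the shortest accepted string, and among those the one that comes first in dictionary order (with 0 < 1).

A breadth-first search from A reaches an accepting state first via the path A → H → F → D on input 010.
No string of length < 3 is accepted (BFS exhausts all shorter strings without reaching an accepting state), and 010 is the lexicographically least accepting string of length 3.

010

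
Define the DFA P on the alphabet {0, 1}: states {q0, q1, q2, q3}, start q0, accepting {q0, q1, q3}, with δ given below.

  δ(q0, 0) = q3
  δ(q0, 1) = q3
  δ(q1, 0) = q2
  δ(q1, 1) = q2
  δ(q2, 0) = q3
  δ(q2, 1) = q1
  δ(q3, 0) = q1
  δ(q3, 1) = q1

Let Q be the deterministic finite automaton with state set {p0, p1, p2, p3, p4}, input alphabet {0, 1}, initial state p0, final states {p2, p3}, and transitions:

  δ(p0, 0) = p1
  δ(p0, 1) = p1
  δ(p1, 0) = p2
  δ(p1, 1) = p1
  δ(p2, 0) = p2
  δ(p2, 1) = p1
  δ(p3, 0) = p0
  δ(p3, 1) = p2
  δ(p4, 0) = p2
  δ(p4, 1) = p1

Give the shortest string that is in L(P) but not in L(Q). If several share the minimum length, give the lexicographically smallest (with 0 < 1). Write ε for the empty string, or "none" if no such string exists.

The empty string ε is accepted by P but not by Q.
Since ε is the unique shortest string, it is the required witness.

ε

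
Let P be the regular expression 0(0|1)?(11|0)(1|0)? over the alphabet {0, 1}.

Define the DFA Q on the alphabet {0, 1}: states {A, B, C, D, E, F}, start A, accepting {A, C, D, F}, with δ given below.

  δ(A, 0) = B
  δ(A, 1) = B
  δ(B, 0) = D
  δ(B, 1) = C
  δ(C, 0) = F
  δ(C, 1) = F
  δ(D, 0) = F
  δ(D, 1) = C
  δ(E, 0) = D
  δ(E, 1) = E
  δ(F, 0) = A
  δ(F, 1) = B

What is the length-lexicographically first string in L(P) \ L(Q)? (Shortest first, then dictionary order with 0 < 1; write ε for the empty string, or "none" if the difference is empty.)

The string 0001 is accepted by P but not by Q.
No shorter string lies in the difference, and 0001 is the lexicographically first length-4 string in L(P) \ L(Q).

0001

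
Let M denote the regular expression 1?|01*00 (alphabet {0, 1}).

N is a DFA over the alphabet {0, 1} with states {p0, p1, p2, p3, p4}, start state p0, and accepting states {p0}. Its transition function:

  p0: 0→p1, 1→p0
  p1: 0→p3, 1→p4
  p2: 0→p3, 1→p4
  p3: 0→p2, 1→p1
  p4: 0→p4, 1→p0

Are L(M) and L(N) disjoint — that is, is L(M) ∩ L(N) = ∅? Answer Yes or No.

No

The empty string ε is accepted by both M and N.
Hence L(M) ∩ L(N) ≠ ∅.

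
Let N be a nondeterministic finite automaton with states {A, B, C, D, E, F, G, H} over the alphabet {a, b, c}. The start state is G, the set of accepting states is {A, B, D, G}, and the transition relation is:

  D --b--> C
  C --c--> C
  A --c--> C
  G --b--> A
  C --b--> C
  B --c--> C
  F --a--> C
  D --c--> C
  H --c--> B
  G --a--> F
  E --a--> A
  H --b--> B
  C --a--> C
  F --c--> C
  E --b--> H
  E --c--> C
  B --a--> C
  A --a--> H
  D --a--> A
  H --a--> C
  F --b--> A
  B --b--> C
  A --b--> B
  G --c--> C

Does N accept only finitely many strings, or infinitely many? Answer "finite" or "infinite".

finite

The useful states (reachable from G and able to reach an accepting state) are {A, B, F, G, H}.
Restricted to these states the transition graph has no cycle, so every accepting path has bounded length and L is finite.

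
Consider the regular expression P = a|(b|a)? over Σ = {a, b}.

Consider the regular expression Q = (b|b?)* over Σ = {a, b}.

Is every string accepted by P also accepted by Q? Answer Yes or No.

The string a is in L(P) but not in L(Q).
So L(P) ⊄ L(Q).

No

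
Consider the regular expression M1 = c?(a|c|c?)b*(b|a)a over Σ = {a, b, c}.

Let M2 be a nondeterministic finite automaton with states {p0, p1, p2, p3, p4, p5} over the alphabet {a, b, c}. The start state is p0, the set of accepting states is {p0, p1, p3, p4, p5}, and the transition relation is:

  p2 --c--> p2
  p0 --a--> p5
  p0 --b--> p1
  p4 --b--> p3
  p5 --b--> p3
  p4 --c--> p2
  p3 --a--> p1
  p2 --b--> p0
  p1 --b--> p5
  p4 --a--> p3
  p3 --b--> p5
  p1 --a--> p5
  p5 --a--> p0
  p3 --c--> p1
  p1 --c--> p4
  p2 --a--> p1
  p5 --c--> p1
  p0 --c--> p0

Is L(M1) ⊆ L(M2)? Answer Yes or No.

Yes

Converting the expression M1 to a DFA (subset construction, then merging equivalent states) gives the minimal DFA with states {r0, r1, r2, r3, r4, r5, r6, r7}, start state r0, accepting states {r3, r6} and transitions r0: a→r1, b→r1, c→r2; r1: a→r3, b→r1, c→r4; r2: a→r1, b→r1, c→r5; r3: a→r6, b→r4, c→r4; r4: a→r4, b→r4, c→r4; r5: a→r7, b→r1, c→r4; r6: a→r4, b→r4, c→r4; r7: a→r6, b→r4, c→r4.
Exploring the product automaton M1 × M2 from the start pair (r0, p0), following both machines on each input symbol, reaches 18 state pairs: (r0, p0), (r1, p5), (r1, p1), (r2, p0), (r3, p0), (r1, p3), (r4, p1), (r3, p5), (r4, p4), (r5, p0), (r6, p5), (r4, p0), (r3, p1), (r4, p5), (r6, p0), (r4, p3), (r4, p2), (r7, p5).
M1 accepts in {r3, r6} and M2 accepts in {p0, p1, p3, p4, p5}. The reachable pairs whose M1-component is accepting are (r3, p0), (r3, p5), (r6, p5), (r3, p1), (r6, p0); in each of them the M2-component is accepting too, so the product for L(M1) \ L(M2) (M1-component accepting, M2-component rejecting) has no reachable accepting pair and the difference is empty.
Hence every string in L(M1) is also in L(M2).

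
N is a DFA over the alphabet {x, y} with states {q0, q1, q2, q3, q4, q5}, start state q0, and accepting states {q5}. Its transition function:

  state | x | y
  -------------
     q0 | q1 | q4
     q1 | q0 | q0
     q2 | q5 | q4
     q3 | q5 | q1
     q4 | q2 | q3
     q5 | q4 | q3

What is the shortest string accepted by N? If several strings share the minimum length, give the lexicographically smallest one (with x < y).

A breadth-first search from q0 reaches an accepting state first via the path q0 → q4 → q2 → q5 on input yxx.
No string of length < 3 is accepted (BFS exhausts all shorter strings without reaching an accepting state), and yxx is the lexicographically least accepting string of length 3.

yxx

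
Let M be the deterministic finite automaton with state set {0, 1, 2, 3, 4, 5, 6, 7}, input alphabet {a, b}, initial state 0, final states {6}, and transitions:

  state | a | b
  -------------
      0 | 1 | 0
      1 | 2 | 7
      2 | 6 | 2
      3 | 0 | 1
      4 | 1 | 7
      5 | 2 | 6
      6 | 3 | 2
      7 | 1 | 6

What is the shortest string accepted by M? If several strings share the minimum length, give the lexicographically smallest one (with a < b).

A breadth-first search from 0 reaches an accepting state first via the path 0 → 1 → 2 → 6 on input aaa.
No string of length < 3 is accepted (BFS exhausts all shorter strings without reaching an accepting state), and aaa is the lexicographically least accepting string of length 3.

aaa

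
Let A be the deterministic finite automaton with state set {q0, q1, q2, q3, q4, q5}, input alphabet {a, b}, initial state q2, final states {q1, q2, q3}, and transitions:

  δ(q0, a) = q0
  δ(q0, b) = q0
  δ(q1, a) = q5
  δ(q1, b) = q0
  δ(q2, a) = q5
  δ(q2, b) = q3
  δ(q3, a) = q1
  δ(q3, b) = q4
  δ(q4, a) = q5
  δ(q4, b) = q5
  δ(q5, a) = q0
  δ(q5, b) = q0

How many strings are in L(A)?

3

The useful subgraph on states {q1, q2, q3} is acyclic, so L(A) is finite; the longest accepting path visits 3 useful states, giving maximum string length 2.
Counting accepting paths from q2 by length: 1 of length 0, 1 of length 1, 1 of length 2. Total 3.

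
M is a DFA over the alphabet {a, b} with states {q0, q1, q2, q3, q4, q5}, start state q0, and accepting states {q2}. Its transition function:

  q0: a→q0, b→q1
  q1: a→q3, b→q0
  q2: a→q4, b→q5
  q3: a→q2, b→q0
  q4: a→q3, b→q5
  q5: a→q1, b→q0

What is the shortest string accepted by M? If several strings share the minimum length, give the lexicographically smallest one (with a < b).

A breadth-first search from q0 reaches an accepting state first via the path q0 → q1 → q3 → q2 on input baa.
No string of length < 3 is accepted (BFS exhausts all shorter strings without reaching an accepting state), and baa is the lexicographically least accepting string of length 3.

baa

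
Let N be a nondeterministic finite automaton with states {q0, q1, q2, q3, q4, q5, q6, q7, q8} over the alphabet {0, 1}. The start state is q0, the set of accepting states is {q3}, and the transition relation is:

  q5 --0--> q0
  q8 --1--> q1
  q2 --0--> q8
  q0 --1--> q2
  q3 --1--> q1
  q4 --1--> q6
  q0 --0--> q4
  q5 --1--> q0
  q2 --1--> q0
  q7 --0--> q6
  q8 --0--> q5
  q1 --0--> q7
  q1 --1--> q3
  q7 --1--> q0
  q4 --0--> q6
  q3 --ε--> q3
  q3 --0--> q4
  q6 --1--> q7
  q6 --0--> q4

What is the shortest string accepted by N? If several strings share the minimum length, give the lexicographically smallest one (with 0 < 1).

A breadth-first search from q0 reaches an accepting state first via the path q0 → q2 → q8 → q1 → q3 on input 1011.
No string of length < 4 is accepted (BFS exhausts all shorter strings without reaching an accepting state), and 1011 is the lexicographically least accepting string of length 4.

1011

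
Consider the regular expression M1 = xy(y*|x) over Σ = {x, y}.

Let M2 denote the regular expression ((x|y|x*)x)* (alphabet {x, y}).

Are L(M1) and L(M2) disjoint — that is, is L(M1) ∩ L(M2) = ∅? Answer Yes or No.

No

The string xyx is accepted by both M1 and M2.
Hence L(M1) ∩ L(M2) ≠ ∅.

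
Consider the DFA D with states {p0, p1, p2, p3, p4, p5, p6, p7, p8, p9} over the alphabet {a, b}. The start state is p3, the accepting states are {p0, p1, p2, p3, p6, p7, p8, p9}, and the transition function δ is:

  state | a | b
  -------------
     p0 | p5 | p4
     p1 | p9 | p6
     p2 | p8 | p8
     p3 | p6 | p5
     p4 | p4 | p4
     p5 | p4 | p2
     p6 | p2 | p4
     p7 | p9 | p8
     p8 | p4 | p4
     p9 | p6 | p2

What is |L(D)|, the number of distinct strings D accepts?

The useful subgraph on states {p2, p3, p5, p6, p8} is acyclic, so L(D) is finite; the longest accepting path visits 4 useful states, giving maximum string length 3.
Counting accepting paths from p3 by length: 1 of length 0, 1 of length 1, 2 of length 2, 4 of length 3. Total 8.

8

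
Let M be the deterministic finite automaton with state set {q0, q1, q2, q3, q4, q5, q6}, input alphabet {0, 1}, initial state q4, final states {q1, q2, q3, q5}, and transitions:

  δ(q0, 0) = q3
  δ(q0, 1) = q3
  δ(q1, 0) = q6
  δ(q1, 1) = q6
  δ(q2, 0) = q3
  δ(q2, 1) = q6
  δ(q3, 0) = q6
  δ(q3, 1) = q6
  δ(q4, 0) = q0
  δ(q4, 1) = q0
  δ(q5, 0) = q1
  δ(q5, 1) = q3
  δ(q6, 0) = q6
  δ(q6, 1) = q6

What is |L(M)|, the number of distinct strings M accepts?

The useful subgraph on states {q0, q3, q4} is acyclic, so L(M) is finite; the longest accepting path visits 3 useful states, giving maximum string length 2.
Counting accepting paths from q4 by length: 4 of length 2. Total 4.

4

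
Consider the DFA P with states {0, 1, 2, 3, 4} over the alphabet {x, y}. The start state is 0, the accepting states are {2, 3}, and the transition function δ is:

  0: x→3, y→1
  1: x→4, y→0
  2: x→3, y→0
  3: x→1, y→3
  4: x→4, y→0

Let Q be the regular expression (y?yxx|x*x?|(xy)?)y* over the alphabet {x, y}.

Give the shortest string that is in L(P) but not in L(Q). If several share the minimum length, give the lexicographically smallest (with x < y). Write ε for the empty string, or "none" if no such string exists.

The string yyx is accepted by P but not by Q.
No shorter string lies in the difference, and yyx is the lexicographically first length-3 string in L(P) \ L(Q).

yyx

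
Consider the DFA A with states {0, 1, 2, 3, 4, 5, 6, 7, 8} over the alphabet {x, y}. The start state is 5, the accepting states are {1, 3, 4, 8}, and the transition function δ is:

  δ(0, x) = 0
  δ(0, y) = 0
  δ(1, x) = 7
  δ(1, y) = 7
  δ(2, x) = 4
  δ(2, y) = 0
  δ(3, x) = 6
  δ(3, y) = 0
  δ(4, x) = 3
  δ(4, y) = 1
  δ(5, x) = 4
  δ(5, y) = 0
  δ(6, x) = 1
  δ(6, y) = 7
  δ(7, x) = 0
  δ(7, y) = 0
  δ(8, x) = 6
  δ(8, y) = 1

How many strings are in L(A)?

4

The useful subgraph on states {1, 3, 4, 5, 6} is acyclic, so L(A) is finite; the longest accepting path visits 5 useful states, giving maximum string length 4.
Counting accepting paths from 5 by length: 1 of length 1, 2 of length 2, 1 of length 4. Total 4.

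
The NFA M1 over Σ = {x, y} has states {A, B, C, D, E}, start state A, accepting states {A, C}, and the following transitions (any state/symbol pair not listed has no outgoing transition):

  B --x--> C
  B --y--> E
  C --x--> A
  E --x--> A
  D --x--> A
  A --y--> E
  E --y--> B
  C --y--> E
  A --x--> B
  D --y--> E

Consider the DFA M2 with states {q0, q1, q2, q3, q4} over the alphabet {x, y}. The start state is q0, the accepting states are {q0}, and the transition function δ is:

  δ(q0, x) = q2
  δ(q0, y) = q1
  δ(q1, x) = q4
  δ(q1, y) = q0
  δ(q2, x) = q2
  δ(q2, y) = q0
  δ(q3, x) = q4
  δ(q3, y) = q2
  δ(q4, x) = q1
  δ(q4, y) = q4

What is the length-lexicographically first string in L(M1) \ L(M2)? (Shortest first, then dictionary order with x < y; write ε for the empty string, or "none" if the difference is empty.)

xx

The string xx is accepted by M1 but not by M2.
No shorter string lies in the difference, and xx is the lexicographically first length-2 string in L(M1) \ L(M2).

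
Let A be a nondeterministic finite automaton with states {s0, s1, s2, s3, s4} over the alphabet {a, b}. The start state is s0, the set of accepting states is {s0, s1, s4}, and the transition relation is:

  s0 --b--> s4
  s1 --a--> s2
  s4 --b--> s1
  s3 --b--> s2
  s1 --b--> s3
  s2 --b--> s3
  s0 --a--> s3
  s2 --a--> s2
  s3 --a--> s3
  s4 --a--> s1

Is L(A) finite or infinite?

finite

The useful states (reachable from s0 and able to reach an accepting state) are {s0, s1, s4}.
Restricted to these states the transition graph has no cycle, so every accepting path has bounded length and L is finite.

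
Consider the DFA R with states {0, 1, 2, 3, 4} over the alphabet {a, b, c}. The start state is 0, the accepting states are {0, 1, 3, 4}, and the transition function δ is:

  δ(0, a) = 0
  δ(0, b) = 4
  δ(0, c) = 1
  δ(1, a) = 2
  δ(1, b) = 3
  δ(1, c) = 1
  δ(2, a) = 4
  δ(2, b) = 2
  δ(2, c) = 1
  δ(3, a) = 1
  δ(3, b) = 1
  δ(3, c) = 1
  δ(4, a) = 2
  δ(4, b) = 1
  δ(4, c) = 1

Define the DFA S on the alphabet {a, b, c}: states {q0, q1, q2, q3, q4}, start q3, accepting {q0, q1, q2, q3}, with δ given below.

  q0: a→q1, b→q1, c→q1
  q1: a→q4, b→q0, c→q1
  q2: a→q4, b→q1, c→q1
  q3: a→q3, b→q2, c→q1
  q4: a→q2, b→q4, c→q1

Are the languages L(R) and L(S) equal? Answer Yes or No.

Exploring the product automaton R × S from the start pair (0, q3), following both machines on each input symbol, reaches 5 state pairs: (0, q3), (4, q2), (1, q1), (2, q4), (3, q0).
R accepts in {0, 1, 3, 4} and S accepts in {q0, q1, q2, q3}. In every reachable pair the two components are either both accepting — (0, q3), (4, q2), (1, q1), (3, q0) — or both non-accepting, so no string is accepted by exactly one of the machines: L(R) \ L(S) and L(S) \ L(R) are both empty.
Hence every string is accepted by R iff it is accepted by S, and the two languages coincide.

Yes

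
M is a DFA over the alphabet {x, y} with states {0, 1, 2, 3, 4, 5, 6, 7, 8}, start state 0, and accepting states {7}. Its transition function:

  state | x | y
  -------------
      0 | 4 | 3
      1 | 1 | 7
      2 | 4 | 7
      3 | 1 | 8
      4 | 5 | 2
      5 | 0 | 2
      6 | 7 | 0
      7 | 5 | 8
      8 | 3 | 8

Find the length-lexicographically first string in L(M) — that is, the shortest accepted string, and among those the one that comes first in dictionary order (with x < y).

A breadth-first search from 0 reaches an accepting state first via the path 0 → 4 → 2 → 7 on input xyy.
No string of length < 3 is accepted (BFS exhausts all shorter strings without reaching an accepting state), and xyy is the lexicographically least accepting string of length 3.

xyy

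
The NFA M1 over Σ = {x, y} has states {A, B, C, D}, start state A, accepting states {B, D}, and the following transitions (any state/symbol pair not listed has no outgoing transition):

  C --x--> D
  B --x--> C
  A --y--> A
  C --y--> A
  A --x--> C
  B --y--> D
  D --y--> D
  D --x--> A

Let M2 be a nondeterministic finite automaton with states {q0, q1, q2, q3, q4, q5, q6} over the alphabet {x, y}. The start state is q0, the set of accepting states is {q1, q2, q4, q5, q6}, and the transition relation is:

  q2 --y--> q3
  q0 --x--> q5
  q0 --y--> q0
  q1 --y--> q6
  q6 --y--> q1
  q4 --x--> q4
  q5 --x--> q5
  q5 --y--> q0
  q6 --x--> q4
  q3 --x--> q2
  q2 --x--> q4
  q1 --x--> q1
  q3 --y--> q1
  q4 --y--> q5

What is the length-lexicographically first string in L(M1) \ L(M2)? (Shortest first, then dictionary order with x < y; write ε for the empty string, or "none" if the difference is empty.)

The string xxy is accepted by M1 but not by M2.
No shorter string lies in the difference, and xxy is the lexicographically first length-3 string in L(M1) \ L(M2).

xxy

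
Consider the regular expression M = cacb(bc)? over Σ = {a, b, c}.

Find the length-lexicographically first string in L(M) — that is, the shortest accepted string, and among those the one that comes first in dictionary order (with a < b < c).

By inspection of the expression, no string of length less than 4 matches, and cacb is the lexicographically first match of length 4.

cacb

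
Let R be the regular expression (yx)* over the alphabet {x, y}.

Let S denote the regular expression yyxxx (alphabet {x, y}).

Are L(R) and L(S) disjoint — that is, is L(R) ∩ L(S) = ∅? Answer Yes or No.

Yes

Converting the expression R to a DFA (subset construction, then merging equivalent states) gives the minimal DFA with states {r0, r1, r2}, start state r0, accepting states {r0} and transitions r0: x→r1, y→r2; r1: x→r1, y→r1; r2: x→r0, y→r1.
Converting the expression S to a DFA (subset construction, then merging equivalent states) gives the minimal DFA with states {s0, s1, s2, s3, s4, s5, s6}, start state s0, accepting states {s6} and transitions s0: x→s1, y→s2; s1: x→s1, y→s1; s2: x→s1, y→s3; s3: x→s4, y→s1; s4: x→s5, y→s1; s5: x→s6, y→s1; s6: x→s1, y→s1.
Exploring the product automaton R × S from the start pair (r0, s0), following both machines on each input symbol, reaches 9 state pairs: (r0, s0), (r1, s1), (r2, s2), (r0, s1), (r1, s3), (r2, s1), (r1, s4), (r1, s5), (r1, s6).
R accepts in {r0} and S accepts in {s6}; no reachable pair has both components accepting, so no string drives both machines to acceptance simultaneously and L(R) ∩ L(S) = ∅.
So no string is accepted by both, and the intersection is empty.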